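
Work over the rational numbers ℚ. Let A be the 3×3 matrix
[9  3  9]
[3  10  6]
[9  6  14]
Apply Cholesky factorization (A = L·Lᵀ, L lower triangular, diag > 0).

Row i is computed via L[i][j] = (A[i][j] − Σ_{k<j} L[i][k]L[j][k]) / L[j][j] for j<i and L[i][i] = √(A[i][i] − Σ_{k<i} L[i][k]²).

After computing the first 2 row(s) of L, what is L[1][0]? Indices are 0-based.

Step 1: L[0][0] = √(9) = 3.
  L[1][0] = (3) / L[0][0] = 1.
Step 2: L[1][1] = √(9) = 3.

L[1][0] = 1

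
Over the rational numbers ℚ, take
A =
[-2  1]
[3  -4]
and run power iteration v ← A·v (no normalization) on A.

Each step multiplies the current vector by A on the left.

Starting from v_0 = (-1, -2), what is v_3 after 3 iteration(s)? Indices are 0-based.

v_3 = (-30, 95)

v_0 = (-1, -2).
v_1 = A·v_0 = (0, 5).
v_2 = A·v_1 = (5, -20).
v_3 = A·v_2 = (-30, 95).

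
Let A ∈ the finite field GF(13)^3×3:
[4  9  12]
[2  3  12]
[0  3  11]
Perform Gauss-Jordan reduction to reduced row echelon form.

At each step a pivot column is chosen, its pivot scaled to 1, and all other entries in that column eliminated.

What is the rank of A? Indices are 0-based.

step 1: normalize row 0 (÷4) = (1, 12, 3)
  row 1: subtract 2×row0 = (0, 5, 6)
step 2: normalize row 1 (÷5) = (0, 1, 9)
  row 0: subtract 12×row1 = (1, 0, 12)
  row 2: subtract 3×row1 = (0, 0, 10)
step 3: normalize row 2 (÷10) = (0, 0, 1)
  row 0: subtract 12×row2 = (1, 0, 0)
  row 1: subtract 9×row2 = (0, 1, 0)

rank = 3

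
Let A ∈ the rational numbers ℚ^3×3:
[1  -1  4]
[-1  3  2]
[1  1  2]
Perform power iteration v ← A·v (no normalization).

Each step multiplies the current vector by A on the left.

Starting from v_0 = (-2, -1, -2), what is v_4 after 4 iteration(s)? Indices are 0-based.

v_0 = (-2, -1, -2).
v_1 = A·v_0 = (-9, -5, -7).
v_2 = A·v_1 = (-32, -20, -28).
v_3 = A·v_2 = (-124, -84, -108).
v_4 = A·v_3 = (-472, -344, -424).

v_4 = (-472, -344, -424)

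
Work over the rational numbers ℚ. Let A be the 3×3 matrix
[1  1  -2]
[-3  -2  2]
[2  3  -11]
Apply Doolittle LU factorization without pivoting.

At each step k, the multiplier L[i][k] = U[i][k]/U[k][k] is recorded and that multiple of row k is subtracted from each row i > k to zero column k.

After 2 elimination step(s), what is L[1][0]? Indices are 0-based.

[col 0] pivot 1
  R1 -= -3*R0 → (0, 1, -4)  (L[1][0] := -3)
  R2 -= 2*R0 → (0, 1, -7)  (L[2][0] := 2)
[col 1] pivot 1
  R2 -= 1*R1 → (0, 0, -3)  (L[2][1] := 1)

L[1][0] = -3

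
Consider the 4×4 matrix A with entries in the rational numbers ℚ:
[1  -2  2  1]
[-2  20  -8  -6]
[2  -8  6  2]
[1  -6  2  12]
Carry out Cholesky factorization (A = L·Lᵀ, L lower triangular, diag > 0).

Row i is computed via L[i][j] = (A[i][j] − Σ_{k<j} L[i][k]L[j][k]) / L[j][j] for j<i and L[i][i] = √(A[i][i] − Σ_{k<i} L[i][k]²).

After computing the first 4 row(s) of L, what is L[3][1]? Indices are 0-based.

L[3][1] = -1

Step 1: L[0][0] = √(1) = 1.
  L[1][0] = (-2) / L[0][0] = -2.
Step 2: L[1][1] = √(16) = 4.
  L[2][0] = (2) / L[0][0] = 2.
  L[2][1] = (-4) / L[1][1] = -1.
Step 3: L[2][2] = √(1) = 1.
  L[3][0] = (1) / L[0][0] = 1.
  L[3][1] = (-4) / L[1][1] = -1.
  L[3][2] = (-1) / L[2][2] = -1.
Step 4: L[3][3] = √(9) = 3.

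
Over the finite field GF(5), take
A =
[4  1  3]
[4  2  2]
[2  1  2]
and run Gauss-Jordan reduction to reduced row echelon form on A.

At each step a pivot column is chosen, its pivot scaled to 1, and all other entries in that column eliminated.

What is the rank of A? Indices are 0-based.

step 1: normalize row 0 (÷4) = (1, 4, 2)
  row 1: subtract 4×row0 = (0, 1, 4)
  row 2: subtract 2×row0 = (0, 3, 3)
step 2: normalize row 1 (÷1) = (0, 1, 4)
  row 0: subtract 4×row1 = (1, 0, 1)
  row 2: subtract 3×row1 = (0, 0, 1)
step 3: normalize row 2 (÷1) = (0, 0, 1)
  row 0: subtract 1×row2 = (1, 0, 0)
  row 1: subtract 4×row2 = (0, 1, 0)

rank = 3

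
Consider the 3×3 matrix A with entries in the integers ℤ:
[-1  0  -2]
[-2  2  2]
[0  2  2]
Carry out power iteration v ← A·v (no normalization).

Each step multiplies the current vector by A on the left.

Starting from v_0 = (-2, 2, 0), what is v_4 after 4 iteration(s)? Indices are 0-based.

v_0 = (-2, 2, 0).
v_1 = A·v_0 = (2, 8, 4).
v_2 = A·v_1 = (-10, 20, 24).
v_3 = A·v_2 = (-38, 108, 88).
v_4 = A·v_3 = (-138, 468, 392).

v_4 = (-138, 468, 392)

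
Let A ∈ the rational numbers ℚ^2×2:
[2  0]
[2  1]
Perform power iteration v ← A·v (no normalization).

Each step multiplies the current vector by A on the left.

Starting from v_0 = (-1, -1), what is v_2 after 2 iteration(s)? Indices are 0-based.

v_0 = (-1, -1).
v_1 = A·v_0 = (-2, -3).
v_2 = A·v_1 = (-4, -7).

v_2 = (-4, -7)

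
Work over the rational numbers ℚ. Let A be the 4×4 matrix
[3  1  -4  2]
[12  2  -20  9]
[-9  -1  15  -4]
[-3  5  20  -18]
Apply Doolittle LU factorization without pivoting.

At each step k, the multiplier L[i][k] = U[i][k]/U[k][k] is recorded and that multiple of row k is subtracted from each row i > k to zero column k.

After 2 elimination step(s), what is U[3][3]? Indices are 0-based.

k=0: U[0][0]=3
  eliminate (1,0): mult=4, new row 1: (0, -2, -4, 1); set L[1][0]=4
  eliminate (2,0): mult=-3, new row 2: (0, 2, 3, 2); set L[2][0]=-3
  eliminate (3,0): mult=-1, new row 3: (0, 6, 16, -16); set L[3][0]=-1
k=1: U[1][1]=-2
  eliminate (2,1): mult=-1, new row 2: (0, 0, -1, 3); set L[2][1]=-1
  eliminate (3,1): mult=-3, new row 3: (0, 0, 4, -13); set L[3][1]=-3

U[3][3] = -13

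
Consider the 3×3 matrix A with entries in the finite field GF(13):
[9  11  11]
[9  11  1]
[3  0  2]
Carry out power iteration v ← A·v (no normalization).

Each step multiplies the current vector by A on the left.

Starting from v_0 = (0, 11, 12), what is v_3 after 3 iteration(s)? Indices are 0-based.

v_3 = (10, 0, 2)

v_0 = (0, 11, 12).
v_1 = A·v_0 = (6, 3, 11).
v_2 = A·v_1 = (0, 7, 1).
v_3 = A·v_2 = (10, 0, 2).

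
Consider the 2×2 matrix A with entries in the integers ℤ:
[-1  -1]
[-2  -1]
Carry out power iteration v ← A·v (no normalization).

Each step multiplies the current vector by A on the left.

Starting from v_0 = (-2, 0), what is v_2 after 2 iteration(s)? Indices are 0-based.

v_0 = (-2, 0).
v_1 = A·v_0 = (2, 4).
v_2 = A·v_1 = (-6, -8).

v_2 = (-6, -8)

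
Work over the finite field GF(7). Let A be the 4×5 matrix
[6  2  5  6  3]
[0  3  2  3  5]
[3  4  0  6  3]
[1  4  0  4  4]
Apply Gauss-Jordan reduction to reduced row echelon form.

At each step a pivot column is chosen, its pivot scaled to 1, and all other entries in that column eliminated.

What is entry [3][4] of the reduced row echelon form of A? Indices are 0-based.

M[3][4] = 1

step 1: normalize row 0 (÷6) = (1, 5, 2, 1, 4)
  row 2: subtract 3×row0 = (0, 3, 1, 3, 5)
  row 3: subtract 1×row0 = (0, 6, 5, 3, 0)
step 2: normalize row 1 (÷3) = (0, 1, 3, 1, 4)
  row 0: subtract 5×row1 = (1, 0, 1, 3, 5)
  row 2: subtract 3×row1 = (0, 0, 6, 0, 0)
  row 3: subtract 6×row1 = (0, 0, 1, 4, 4)
step 3: normalize row 2 (÷6) = (0, 0, 1, 0, 0)
  row 0: subtract 1×row2 = (1, 0, 0, 3, 5)
  row 1: subtract 3×row2 = (0, 1, 0, 1, 4)
  row 3: subtract 1×row2 = (0, 0, 0, 4, 4)
step 4: normalize row 3 (÷4) = (0, 0, 0, 1, 1)
  row 0: subtract 3×row3 = (1, 0, 0, 0, 2)
  row 1: subtract 1×row3 = (0, 1, 0, 0, 3)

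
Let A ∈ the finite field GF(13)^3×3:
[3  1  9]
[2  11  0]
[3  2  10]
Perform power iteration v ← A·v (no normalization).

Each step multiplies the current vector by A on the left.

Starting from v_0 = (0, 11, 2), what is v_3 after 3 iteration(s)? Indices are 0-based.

v_0 = (0, 11, 2).
v_1 = A·v_0 = (3, 4, 3).
v_2 = A·v_1 = (1, 11, 8).
v_3 = A·v_2 = (8, 6, 1).

v_3 = (8, 6, 1)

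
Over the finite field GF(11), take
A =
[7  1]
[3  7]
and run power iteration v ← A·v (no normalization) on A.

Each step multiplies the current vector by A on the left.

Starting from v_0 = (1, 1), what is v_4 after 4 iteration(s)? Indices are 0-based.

v_0 = (1, 1).
v_1 = A·v_0 = (8, 10).
v_2 = A·v_1 = (0, 6).
v_3 = A·v_2 = (6, 9).
v_4 = A·v_3 = (7, 4).

v_4 = (7, 4)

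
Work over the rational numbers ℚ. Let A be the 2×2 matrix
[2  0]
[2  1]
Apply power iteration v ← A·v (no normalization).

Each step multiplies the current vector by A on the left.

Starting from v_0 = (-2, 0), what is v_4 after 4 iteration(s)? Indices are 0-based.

v_0 = (-2, 0).
v_1 = A·v_0 = (-4, -4).
v_2 = A·v_1 = (-8, -12).
v_3 = A·v_2 = (-16, -28).
v_4 = A·v_3 = (-32, -60).

v_4 = (-32, -60)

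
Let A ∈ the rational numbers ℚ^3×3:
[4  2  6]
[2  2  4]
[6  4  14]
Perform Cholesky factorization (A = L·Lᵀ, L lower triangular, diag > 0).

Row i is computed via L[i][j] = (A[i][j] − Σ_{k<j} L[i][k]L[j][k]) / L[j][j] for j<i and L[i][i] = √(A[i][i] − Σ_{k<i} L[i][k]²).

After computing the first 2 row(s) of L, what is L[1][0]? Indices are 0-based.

L[1][0] = 1

Step 1: L[0][0] = √(4) = 2.
  L[1][0] = (2) / L[0][0] = 1.
Step 2: L[1][1] = √(1) = 1.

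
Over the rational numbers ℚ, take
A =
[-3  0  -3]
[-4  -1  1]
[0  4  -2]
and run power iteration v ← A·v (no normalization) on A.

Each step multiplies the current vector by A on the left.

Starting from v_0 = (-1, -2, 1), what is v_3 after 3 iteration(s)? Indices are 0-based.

v_0 = (-1, -2, 1).
v_1 = A·v_0 = (0, 7, -10).
v_2 = A·v_1 = (30, -17, 48).
v_3 = A·v_2 = (-234, -55, -164).

v_3 = (-234, -55, -164)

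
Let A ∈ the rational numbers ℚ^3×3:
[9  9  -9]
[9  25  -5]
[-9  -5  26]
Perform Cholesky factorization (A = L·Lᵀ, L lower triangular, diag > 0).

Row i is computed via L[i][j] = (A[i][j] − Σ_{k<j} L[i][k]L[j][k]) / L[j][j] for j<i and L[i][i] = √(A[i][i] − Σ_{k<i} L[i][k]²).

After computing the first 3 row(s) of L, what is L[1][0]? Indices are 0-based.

L[1][0] = 3

Step 1: L[0][0] = √(9) = 3.
  L[1][0] = (9) / L[0][0] = 3.
Step 2: L[1][1] = √(16) = 4.
  L[2][0] = (-9) / L[0][0] = -3.
  L[2][1] = (4) / L[1][1] = 1.
Step 3: L[2][2] = √(16) = 4.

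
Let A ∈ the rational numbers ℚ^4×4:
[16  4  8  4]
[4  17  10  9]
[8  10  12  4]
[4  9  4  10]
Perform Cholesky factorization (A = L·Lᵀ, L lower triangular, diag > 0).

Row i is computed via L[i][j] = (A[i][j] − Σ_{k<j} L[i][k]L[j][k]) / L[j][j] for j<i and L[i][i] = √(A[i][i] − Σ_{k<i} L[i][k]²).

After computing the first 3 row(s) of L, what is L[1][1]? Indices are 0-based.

L[1][1] = 4

Step 1: L[0][0] = √(16) = 4.
  L[1][0] = (4) / L[0][0] = 1.
Step 2: L[1][1] = √(16) = 4.
  L[2][0] = (8) / L[0][0] = 2.
  L[2][1] = (8) / L[1][1] = 2.
Step 3: L[2][2] = √(4) = 2.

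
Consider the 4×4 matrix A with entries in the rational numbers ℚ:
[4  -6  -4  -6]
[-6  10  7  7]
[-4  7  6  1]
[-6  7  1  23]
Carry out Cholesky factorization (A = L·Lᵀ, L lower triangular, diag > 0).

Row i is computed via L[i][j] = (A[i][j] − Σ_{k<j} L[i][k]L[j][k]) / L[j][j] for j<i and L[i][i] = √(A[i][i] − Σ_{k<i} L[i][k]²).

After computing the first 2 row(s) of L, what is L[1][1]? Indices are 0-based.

Step 1: L[0][0] = √(4) = 2.
  L[1][0] = (-6) / L[0][0] = -3.
Step 2: L[1][1] = √(1) = 1.

L[1][1] = 1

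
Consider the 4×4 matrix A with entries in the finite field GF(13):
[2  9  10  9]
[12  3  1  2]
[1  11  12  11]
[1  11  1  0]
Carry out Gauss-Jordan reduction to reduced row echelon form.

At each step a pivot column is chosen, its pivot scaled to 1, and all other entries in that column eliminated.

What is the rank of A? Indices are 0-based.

rank = 4

step 1: normalize row 0 (÷2) = (1, 11, 5, 11)
  row 1: subtract 12×row0 = (0, 1, 6, 0)
  row 2: subtract 1×row0 = (0, 0, 7, 0)
  row 3: subtract 1×row0 = (0, 0, 9, 2)
step 2: normalize row 1 (÷1) = (0, 1, 6, 0)
  row 0: subtract 11×row1 = (1, 0, 4, 11)
step 3: normalize row 2 (÷7) = (0, 0, 1, 0)
  row 0: subtract 4×row2 = (1, 0, 0, 11)
  row 1: subtract 6×row2 = (0, 1, 0, 0)
  row 3: subtract 9×row2 = (0, 0, 0, 2)
step 4: normalize row 3 (÷2) = (0, 0, 0, 1)
  row 0: subtract 11×row3 = (1, 0, 0, 0)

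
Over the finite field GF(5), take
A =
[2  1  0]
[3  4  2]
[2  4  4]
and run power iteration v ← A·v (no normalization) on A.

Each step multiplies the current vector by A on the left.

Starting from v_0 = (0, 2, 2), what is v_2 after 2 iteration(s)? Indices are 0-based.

v_2 = (1, 1, 1)

v_0 = (0, 2, 2).
v_1 = A·v_0 = (2, 2, 1).
v_2 = A·v_1 = (1, 1, 1).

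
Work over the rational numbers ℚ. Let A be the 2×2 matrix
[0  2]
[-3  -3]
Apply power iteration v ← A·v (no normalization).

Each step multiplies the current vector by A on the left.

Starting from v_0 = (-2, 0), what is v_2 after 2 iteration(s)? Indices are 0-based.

v_2 = (12, -18)

v_0 = (-2, 0).
v_1 = A·v_0 = (0, 6).
v_2 = A·v_1 = (12, -18).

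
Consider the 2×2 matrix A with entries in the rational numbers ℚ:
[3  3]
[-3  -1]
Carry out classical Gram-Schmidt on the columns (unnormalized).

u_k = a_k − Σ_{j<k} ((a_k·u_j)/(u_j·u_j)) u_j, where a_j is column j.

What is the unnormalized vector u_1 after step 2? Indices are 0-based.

u_1 = (1, 1)

Step 1: u_0 = a_0 = (3, -3).
Step 2: u_1 = a_1 − (2/3)·u_0 = (1, 1).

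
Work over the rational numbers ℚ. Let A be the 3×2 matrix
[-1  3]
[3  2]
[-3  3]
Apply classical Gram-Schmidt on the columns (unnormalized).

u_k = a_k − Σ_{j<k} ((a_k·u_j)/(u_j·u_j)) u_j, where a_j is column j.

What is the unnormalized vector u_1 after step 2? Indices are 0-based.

Step 1: u_0 = a_0 = (-1, 3, -3).
Step 2: u_1 = a_1 − (-6/19)·u_0 = (51/19, 56/19, 39/19).

u_1 = (51/19, 56/19, 39/19)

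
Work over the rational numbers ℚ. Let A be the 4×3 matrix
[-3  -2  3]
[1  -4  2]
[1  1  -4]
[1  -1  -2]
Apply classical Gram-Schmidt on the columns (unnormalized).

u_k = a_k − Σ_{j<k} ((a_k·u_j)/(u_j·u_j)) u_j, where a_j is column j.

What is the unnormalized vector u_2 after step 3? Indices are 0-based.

u_2 = (-157/130, 11/26, -31/13, -108/65)

Step 1: u_0 = a_0 = (-3, 1, 1, 1).
Step 2: u_1 = a_1 − (1/6)·u_0 = (-3/2, -25/6, 5/6, -7/6).
Step 3: u_2 = a_2 − (-13/12)·u_0 − (-83/130)·u_1 = (-157/130, 11/26, -31/13, -108/65).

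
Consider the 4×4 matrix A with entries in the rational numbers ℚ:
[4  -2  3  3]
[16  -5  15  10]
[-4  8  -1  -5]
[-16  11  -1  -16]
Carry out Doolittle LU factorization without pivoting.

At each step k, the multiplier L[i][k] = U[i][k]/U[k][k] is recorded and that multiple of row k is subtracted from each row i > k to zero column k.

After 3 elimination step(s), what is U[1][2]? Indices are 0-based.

k=0: U[0][0]=4
  eliminate (1,0): mult=4, new row 1: (0, 3, 3, -2); set L[1][0]=4
  eliminate (2,0): mult=-1, new row 2: (0, 6, 2, -2); set L[2][0]=-1
  eliminate (3,0): mult=-4, new row 3: (0, 3, 11, -4); set L[3][0]=-4
k=1: U[1][1]=3
  eliminate (2,1): mult=2, new row 2: (0, 0, -4, 2); set L[2][1]=2
  eliminate (3,1): mult=1, new row 3: (0, 0, 8, -2); set L[3][1]=1
k=2: U[2][2]=-4
  eliminate (3,2): mult=-2, new row 3: (0, 0, 0, 2); set L[3][2]=-2

U[1][2] = 3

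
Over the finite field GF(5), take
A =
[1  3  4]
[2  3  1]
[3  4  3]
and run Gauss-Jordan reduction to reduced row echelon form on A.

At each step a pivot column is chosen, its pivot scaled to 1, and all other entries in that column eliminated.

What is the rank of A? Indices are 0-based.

rank = 3

pivot(0,0)=1: scale R0 → (1, 3, 4)
  clear (1,0): R1 −= (2)R0 → (0, 2, 3)
  clear (2,0): R2 −= (3)R0 → (0, 0, 1)
pivot(1,1)=2: scale R1 → (0, 1, 4)
  clear (0,1): R0 −= (3)R1 → (1, 0, 2)
pivot(2,2)=1: scale R2 → (0, 0, 1)
  clear (0,2): R0 −= (2)R2 → (1, 0, 0)
  clear (1,2): R1 −= (4)R2 → (0, 1, 0)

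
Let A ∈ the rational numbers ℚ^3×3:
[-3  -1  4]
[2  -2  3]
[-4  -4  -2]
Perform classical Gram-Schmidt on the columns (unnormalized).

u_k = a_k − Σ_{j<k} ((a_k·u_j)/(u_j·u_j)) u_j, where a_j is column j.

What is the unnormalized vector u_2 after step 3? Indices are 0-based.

u_2 = (13/3, 13/6, -13/6)

Step 1: u_0 = a_0 = (-3, 2, -4).
Step 2: u_1 = a_1 − (15/29)·u_0 = (16/29, -88/29, -56/29).
Step 3: u_2 = a_2 − (2/29)·u_0 − (-11/48)·u_1 = (13/3, 13/6, -13/6).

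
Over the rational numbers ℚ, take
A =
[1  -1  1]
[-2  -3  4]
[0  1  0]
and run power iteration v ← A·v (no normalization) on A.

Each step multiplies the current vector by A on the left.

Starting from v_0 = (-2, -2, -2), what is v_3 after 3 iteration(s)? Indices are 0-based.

v_3 = (6, 50, -10)

v_0 = (-2, -2, -2).
v_1 = A·v_0 = (-2, 2, -2).
v_2 = A·v_1 = (-6, -10, 2).
v_3 = A·v_2 = (6, 50, -10).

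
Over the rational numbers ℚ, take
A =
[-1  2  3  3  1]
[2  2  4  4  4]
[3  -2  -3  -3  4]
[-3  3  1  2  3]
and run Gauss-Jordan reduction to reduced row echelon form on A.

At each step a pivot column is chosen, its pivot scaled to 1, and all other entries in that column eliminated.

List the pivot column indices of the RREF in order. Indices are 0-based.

pivot columns: 0, 1, 2, 3

step 1: normalize row 0 (÷-1) = (1, -2, -3, -3, -1)
  row 1: subtract 2×row0 = (0, 6, 10, 10, 6)
  row 2: subtract 3×row0 = (0, 4, 6, 6, 7)
  row 3: subtract -3×row0 = (0, -3, -8, -7, 0)
step 2: normalize row 1 (÷6) = (0, 1, 5/3, 5/3, 1)
  row 0: subtract -2×row1 = (1, 0, 1/3, 1/3, 1)
  row 2: subtract 4×row1 = (0, 0, -2/3, -2/3, 3)
  row 3: subtract -3×row1 = (0, 0, -3, -2, 3)
step 3: normalize row 2 (÷-2/3) = (0, 0, 1, 1, -9/2)
  row 0: subtract 1/3×row2 = (1, 0, 0, 0, 5/2)
  row 1: subtract 5/3×row2 = (0, 1, 0, 0, 17/2)
  row 3: subtract -3×row2 = (0, 0, 0, 1, -21/2)
step 4: normalize row 3 (÷1) = (0, 0, 0, 1, -21/2)
  row 2: subtract 1×row3 = (0, 0, 1, 0, 6)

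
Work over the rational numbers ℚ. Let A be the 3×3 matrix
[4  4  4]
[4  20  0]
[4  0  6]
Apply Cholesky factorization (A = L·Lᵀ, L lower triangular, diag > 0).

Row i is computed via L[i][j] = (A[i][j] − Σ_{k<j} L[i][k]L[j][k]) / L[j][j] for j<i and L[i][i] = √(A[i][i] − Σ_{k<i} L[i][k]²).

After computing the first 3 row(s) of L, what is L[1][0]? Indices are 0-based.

L[1][0] = 2

Step 1: L[0][0] = √(4) = 2.
  L[1][0] = (4) / L[0][0] = 2.
Step 2: L[1][1] = √(16) = 4.
  L[2][0] = (4) / L[0][0] = 2.
  L[2][1] = (-4) / L[1][1] = -1.
Step 3: L[2][2] = √(1) = 1.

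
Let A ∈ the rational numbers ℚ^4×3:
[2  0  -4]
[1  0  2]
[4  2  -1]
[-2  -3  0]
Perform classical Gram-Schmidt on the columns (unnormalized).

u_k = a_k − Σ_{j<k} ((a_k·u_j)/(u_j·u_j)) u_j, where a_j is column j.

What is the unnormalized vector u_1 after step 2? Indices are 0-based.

Step 1: u_0 = a_0 = (2, 1, 4, -2).
Step 2: u_1 = a_1 − (14/25)·u_0 = (-28/25, -14/25, -6/25, -47/25).

u_1 = (-28/25, -14/25, -6/25, -47/25)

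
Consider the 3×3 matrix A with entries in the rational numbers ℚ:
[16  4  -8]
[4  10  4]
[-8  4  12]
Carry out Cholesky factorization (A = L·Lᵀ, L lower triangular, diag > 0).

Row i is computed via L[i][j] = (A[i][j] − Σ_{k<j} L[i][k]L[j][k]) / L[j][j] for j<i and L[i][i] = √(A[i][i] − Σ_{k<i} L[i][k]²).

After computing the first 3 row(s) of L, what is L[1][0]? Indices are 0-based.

L[1][0] = 1

Step 1: L[0][0] = √(16) = 4.
  L[1][0] = (4) / L[0][0] = 1.
Step 2: L[1][1] = √(9) = 3.
  L[2][0] = (-8) / L[0][0] = -2.
  L[2][1] = (6) / L[1][1] = 2.
Step 3: L[2][2] = √(4) = 2.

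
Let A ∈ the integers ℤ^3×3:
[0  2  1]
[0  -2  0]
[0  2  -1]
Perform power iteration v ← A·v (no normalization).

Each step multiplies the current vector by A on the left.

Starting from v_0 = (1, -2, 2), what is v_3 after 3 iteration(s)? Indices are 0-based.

v_0 = (1, -2, 2).
v_1 = A·v_0 = (-2, 4, -6).
v_2 = A·v_1 = (2, -8, 14).
v_3 = A·v_2 = (-2, 16, -30).

v_3 = (-2, 16, -30)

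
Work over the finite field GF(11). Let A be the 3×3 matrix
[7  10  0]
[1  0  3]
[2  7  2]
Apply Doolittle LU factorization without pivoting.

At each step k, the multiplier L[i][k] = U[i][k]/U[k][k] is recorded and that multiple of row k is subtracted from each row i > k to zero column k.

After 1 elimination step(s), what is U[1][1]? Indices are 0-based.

U[1][1] = 8

Step 1: pivot at (0,0) is 7.
  row1 ← row1 − (8)·row0  ⇒  L[1][0]=8, U row1=(0, 8, 3)
  row2 ← row2 − (5)·row0  ⇒  L[2][0]=5, U row2=(0, 1, 2)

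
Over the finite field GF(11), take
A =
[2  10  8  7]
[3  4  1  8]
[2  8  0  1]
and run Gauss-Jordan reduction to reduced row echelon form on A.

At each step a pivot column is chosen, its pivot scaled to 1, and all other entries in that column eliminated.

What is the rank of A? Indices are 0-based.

pivot(0,0)=2: scale R0 → (1, 5, 4, 9)
  clear (1,0): R1 −= (3)R0 → (0, 0, 0, 3)
  clear (2,0): R2 −= (2)R0 → (0, 9, 3, 5)
pivot(1,1): swap R1↔R2
pivot(1,1)=9: scale R1 → (0, 1, 4, 3)
  clear (0,1): R0 −= (5)R1 → (1, 0, 6, 5)
col 2: no nonzero at/below row 2; advance.
pivot(2,3)=3: scale R2 → (0, 0, 0, 1)
  clear (0,3): R0 −= (5)R2 → (1, 0, 6, 0)
  clear (1,3): R1 −= (3)R2 → (0, 1, 4, 0)

rank = 3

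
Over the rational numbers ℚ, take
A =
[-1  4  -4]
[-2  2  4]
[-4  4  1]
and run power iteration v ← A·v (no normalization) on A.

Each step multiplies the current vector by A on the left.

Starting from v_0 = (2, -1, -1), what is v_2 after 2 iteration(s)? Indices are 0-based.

v_0 = (2, -1, -1).
v_1 = A·v_0 = (-2, -10, -13).
v_2 = A·v_1 = (14, -68, -45).

v_2 = (14, -68, -45)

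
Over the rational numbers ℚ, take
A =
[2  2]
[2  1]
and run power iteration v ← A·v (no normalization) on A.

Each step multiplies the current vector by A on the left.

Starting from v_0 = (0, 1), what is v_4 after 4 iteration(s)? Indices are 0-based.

v_4 = (78, 61)

v_0 = (0, 1).
v_1 = A·v_0 = (2, 1).
v_2 = A·v_1 = (6, 5).
v_3 = A·v_2 = (22, 17).
v_4 = A·v_3 = (78, 61).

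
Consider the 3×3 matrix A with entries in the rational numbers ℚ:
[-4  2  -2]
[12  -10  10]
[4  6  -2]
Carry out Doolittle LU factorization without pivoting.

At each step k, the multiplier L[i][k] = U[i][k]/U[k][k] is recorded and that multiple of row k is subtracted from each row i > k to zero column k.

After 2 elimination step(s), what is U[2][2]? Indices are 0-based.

U[2][2] = 4

Step 1: pivot at (0,0) is -4.
  row1 ← row1 − (-3)·row0  ⇒  L[1][0]=-3, U row1=(0, -4, 4)
  row2 ← row2 − (-1)·row0  ⇒  L[2][0]=-1, U row2=(0, 8, -4)
Step 2: pivot at (1,1) is -4.
  row2 ← row2 − (-2)·row1  ⇒  L[2][1]=-2, U row2=(0, 0, 4)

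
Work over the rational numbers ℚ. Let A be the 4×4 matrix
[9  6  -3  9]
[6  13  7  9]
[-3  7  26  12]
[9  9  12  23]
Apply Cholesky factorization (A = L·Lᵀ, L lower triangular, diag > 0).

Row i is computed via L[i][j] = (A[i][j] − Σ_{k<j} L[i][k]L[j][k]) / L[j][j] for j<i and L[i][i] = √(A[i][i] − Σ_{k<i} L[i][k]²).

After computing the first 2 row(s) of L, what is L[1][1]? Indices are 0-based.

Step 1: L[0][0] = √(9) = 3.
  L[1][0] = (6) / L[0][0] = 2.
Step 2: L[1][1] = √(9) = 3.

L[1][1] = 3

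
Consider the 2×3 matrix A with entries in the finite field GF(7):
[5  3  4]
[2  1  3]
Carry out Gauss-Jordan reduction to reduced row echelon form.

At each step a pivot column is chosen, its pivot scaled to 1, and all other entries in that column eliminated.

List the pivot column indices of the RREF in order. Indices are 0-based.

pivot columns: 0, 1

[1] R0 /= 5  ⇒  (1, 2, 5)
     R1 -= 2·R0  ⇒  (0, 4, 0)
[2] R1 /= 4  ⇒  (0, 1, 0)
     R0 -= 2·R1  ⇒  (1, 0, 5)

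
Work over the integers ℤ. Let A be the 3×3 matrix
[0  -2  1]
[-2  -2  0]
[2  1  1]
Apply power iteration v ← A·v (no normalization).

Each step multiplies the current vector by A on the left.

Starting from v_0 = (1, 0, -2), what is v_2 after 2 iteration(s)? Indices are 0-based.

v_2 = (4, 8, -6)

v_0 = (1, 0, -2).
v_1 = A·v_0 = (-2, -2, 0).
v_2 = A·v_1 = (4, 8, -6).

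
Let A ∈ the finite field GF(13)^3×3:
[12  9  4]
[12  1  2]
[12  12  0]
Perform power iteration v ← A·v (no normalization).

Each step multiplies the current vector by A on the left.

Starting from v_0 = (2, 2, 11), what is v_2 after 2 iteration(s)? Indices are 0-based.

v_2 = (5, 6, 9)

v_0 = (2, 2, 11).
v_1 = A·v_0 = (8, 9, 9).
v_2 = A·v_1 = (5, 6, 9).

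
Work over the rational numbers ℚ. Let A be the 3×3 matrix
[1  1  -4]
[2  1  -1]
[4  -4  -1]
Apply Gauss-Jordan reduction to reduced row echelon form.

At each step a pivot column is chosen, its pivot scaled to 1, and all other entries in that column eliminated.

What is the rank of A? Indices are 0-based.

rank = 3

[1] R0 /= 1  ⇒  (1, 1, -4)
     R1 -= 2·R0  ⇒  (0, -1, 7)
     R2 -= 4·R0  ⇒  (0, -8, 15)
[2] R1 /= -1  ⇒  (0, 1, -7)
     R0 -= 1·R1  ⇒  (1, 0, 3)
     R2 -= -8·R1  ⇒  (0, 0, -41)
[3] R2 /= -41  ⇒  (0, 0, 1)
     R0 -= 3·R2  ⇒  (1, 0, 0)
     R1 -= -7·R2  ⇒  (0, 1, 0)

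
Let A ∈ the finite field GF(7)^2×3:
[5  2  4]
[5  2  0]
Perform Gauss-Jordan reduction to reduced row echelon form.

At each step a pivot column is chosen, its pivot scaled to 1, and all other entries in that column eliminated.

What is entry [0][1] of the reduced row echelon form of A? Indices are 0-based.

pivot(0,0)=5: scale R0 → (1, 6, 5)
  clear (1,0): R1 −= (5)R0 → (0, 0, 3)
col 1: no nonzero at/below row 1; advance.
pivot(1,2)=3: scale R1 → (0, 0, 1)
  clear (0,2): R0 −= (5)R1 → (1, 6, 0)

M[0][1] = 6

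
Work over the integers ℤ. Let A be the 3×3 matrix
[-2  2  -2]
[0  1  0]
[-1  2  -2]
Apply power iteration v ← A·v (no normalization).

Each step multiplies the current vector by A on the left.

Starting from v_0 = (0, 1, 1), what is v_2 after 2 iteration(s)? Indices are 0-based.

v_0 = (0, 1, 1).
v_1 = A·v_0 = (0, 1, 0).
v_2 = A·v_1 = (2, 1, 2).

v_2 = (2, 1, 2)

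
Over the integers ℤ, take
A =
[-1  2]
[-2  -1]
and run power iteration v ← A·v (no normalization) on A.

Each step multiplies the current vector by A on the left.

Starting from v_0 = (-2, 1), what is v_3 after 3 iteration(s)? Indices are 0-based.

v_0 = (-2, 1).
v_1 = A·v_0 = (4, 3).
v_2 = A·v_1 = (2, -11).
v_3 = A·v_2 = (-24, 7).

v_3 = (-24, 7)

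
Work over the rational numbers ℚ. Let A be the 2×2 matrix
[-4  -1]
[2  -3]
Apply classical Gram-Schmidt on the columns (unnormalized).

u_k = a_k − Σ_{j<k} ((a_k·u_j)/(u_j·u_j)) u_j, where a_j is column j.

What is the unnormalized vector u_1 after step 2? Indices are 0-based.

Step 1: u_0 = a_0 = (-4, 2).
Step 2: u_1 = a_1 − (-1/10)·u_0 = (-7/5, -14/5).

u_1 = (-7/5, -14/5)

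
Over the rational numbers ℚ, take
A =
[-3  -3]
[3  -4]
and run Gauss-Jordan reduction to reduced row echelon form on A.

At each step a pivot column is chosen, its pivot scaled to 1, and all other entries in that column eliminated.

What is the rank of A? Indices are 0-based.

rank = 2

pivot(0,0)=-3: scale R0 → (1, 1)
  clear (1,0): R1 −= (3)R0 → (0, -7)
pivot(1,1)=-7: scale R1 → (0, 1)
  clear (0,1): R0 −= (1)R1 → (1, 0)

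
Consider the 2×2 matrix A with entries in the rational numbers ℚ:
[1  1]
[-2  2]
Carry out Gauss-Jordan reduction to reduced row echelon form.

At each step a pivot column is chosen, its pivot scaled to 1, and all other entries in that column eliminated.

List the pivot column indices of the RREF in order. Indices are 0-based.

[1] R0 /= 1  ⇒  (1, 1)
     R1 -= -2·R0  ⇒  (0, 4)
[2] R1 /= 4  ⇒  (0, 1)
     R0 -= 1·R1  ⇒  (1, 0)

pivot columns: 0, 1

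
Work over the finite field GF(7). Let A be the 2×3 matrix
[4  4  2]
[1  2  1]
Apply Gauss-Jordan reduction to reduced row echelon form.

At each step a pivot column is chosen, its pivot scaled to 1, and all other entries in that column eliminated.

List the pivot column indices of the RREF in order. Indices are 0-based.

step 1: normalize row 0 (÷4) = (1, 1, 4)
  row 1: subtract 1×row0 = (0, 1, 4)
step 2: normalize row 1 (÷1) = (0, 1, 4)
  row 0: subtract 1×row1 = (1, 0, 0)

pivot columns: 0, 1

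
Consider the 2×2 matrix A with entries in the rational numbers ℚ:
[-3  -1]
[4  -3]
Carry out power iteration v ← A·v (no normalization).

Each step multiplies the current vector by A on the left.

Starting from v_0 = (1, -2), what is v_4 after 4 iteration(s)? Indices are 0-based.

v_0 = (1, -2).
v_1 = A·v_0 = (-1, 10).
v_2 = A·v_1 = (-7, -34).
v_3 = A·v_2 = (55, 74).
v_4 = A·v_3 = (-239, -2).

v_4 = (-239, -2)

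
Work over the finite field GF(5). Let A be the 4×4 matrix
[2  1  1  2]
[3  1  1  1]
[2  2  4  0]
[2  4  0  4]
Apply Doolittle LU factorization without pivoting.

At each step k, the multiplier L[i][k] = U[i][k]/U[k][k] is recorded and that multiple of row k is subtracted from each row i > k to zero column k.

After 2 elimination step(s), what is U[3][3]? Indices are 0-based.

k=0: U[0][0]=2
  eliminate (1,0): mult=4, new row 1: (0, 2, 2, 3); set L[1][0]=4
  eliminate (2,0): mult=1, new row 2: (0, 1, 3, 3); set L[2][0]=1
  eliminate (3,0): mult=1, new row 3: (0, 3, 4, 2); set L[3][0]=1
k=1: U[1][1]=2
  eliminate (2,1): mult=3, new row 2: (0, 0, 2, 4); set L[2][1]=3
  eliminate (3,1): mult=4, new row 3: (0, 0, 1, 0); set L[3][1]=4

U[3][3] = 0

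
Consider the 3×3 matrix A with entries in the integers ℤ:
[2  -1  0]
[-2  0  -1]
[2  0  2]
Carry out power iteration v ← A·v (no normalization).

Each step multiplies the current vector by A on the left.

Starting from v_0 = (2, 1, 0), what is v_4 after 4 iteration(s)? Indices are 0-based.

v_4 = (94, -108, 156)

v_0 = (2, 1, 0).
v_1 = A·v_0 = (3, -4, 4).
v_2 = A·v_1 = (10, -10, 14).
v_3 = A·v_2 = (30, -34, 48).
v_4 = A·v_3 = (94, -108, 156).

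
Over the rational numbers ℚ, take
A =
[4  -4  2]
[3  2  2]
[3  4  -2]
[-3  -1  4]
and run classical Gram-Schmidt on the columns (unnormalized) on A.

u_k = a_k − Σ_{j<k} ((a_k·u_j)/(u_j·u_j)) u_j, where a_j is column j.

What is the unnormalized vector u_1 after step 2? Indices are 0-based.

u_1 = (-192/43, 71/43, 157/43, -28/43)

Step 1: u_0 = a_0 = (4, 3, 3, -3).
Step 2: u_1 = a_1 − (5/43)·u_0 = (-192/43, 71/43, 157/43, -28/43).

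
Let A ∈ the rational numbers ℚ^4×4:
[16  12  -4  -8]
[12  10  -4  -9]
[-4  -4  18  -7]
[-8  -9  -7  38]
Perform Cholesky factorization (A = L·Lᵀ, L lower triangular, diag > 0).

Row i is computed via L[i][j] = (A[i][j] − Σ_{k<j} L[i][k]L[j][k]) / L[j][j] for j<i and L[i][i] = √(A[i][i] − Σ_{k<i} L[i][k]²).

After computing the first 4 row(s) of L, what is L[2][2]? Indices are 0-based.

L[2][2] = 4

Step 1: L[0][0] = √(16) = 4.
  L[1][0] = (12) / L[0][0] = 3.
Step 2: L[1][1] = √(1) = 1.
  L[2][0] = (-4) / L[0][0] = -1.
  L[2][1] = (-1) / L[1][1] = -1.
Step 3: L[2][2] = √(16) = 4.
  L[3][0] = (-8) / L[0][0] = -2.
  L[3][1] = (-3) / L[1][1] = -3.
  L[3][2] = (-12) / L[2][2] = -3.
Step 4: L[3][3] = √(16) = 4.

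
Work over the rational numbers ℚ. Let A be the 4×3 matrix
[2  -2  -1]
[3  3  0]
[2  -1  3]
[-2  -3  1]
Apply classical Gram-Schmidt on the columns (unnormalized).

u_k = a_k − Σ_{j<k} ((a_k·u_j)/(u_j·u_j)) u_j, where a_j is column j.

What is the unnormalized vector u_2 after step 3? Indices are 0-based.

Step 1: u_0 = a_0 = (2, 3, 2, -2).
Step 2: u_1 = a_1 − (3/7)·u_0 = (-20/7, 12/7, -13/7, -15/7).
Step 3: u_2 = a_2 − (2/21)·u_0 − (-17/67)·u_1 = (-385/201, 10/67, 470/201, 130/201).

u_2 = (-385/201, 10/67, 470/201, 130/201)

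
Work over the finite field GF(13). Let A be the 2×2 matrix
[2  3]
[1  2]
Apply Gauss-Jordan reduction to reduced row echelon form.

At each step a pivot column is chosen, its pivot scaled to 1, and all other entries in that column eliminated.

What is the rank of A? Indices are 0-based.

[1] R0 /= 2  ⇒  (1, 8)
     R1 -= 1·R0  ⇒  (0, 7)
[2] R1 /= 7  ⇒  (0, 1)
     R0 -= 8·R1  ⇒  (1, 0)

rank = 2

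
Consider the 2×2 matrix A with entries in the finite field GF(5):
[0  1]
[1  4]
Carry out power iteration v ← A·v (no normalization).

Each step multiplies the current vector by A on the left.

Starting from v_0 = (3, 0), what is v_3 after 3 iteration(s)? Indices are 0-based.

v_0 = (3, 0).
v_1 = A·v_0 = (0, 3).
v_2 = A·v_1 = (3, 2).
v_3 = A·v_2 = (2, 1).

v_3 = (2, 1)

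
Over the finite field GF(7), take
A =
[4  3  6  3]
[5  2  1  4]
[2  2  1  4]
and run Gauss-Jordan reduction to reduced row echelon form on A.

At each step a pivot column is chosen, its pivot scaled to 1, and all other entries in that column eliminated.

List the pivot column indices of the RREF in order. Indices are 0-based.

pivot columns: 0, 1, 2

step 1: normalize row 0 (÷4) = (1, 6, 5, 6)
  row 1: subtract 5×row0 = (0, 0, 4, 2)
  row 2: subtract 2×row0 = (0, 4, 5, 6)
step 2: exchange rows 1,2
step 2: normalize row 1 (÷4) = (0, 1, 3, 5)
  row 0: subtract 6×row1 = (1, 0, 1, 4)
step 3: normalize row 2 (÷4) = (0, 0, 1, 4)
  row 0: subtract 1×row2 = (1, 0, 0, 0)
  row 1: subtract 3×row2 = (0, 1, 0, 0)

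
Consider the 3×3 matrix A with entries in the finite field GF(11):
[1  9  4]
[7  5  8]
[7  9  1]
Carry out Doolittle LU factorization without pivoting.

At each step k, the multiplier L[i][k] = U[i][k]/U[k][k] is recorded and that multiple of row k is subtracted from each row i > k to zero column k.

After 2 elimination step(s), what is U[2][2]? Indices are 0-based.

Step 1: pivot at (0,0) is 1.
  row1 ← row1 − (7)·row0  ⇒  L[1][0]=7, U row1=(0, 8, 2)
  row2 ← row2 − (7)·row0  ⇒  L[2][0]=7, U row2=(0, 1, 6)
Step 2: pivot at (1,1) is 8.
  row2 ← row2 − (7)·row1  ⇒  L[2][1]=7, U row2=(0, 0, 3)

U[2][2] = 3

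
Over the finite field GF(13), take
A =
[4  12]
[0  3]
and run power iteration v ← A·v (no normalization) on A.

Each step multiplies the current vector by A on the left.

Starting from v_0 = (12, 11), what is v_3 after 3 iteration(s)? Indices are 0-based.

v_0 = (12, 11).
v_1 = A·v_0 = (11, 7).
v_2 = A·v_1 = (11, 8).
v_3 = A·v_2 = (10, 11).

v_3 = (10, 11)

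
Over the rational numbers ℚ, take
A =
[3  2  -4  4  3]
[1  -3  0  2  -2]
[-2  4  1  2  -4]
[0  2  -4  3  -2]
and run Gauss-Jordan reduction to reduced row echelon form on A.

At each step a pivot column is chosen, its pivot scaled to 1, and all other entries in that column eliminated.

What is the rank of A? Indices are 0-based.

rank = 4

[1] R0 /= 3  ⇒  (1, 2/3, -4/3, 4/3, 1)
     R1 -= 1·R0  ⇒  (0, -11/3, 4/3, 2/3, -3)
     R2 -= -2·R0  ⇒  (0, 16/3, -5/3, 14/3, -2)
[2] R1 /= -11/3  ⇒  (0, 1, -4/11, -2/11, 9/11)
     R0 -= 2/3·R1  ⇒  (1, 0, -12/11, 16/11, 5/11)
     R2 -= 16/3·R1  ⇒  (0, 0, 3/11, 62/11, -70/11)
     R3 -= 2·R1  ⇒  (0, 0, -36/11, 37/11, -40/11)
[3] R2 /= 3/11  ⇒  (0, 0, 1, 62/3, -70/3)
     R0 -= -12/11·R2  ⇒  (1, 0, 0, 24, -25)
     R1 -= -4/11·R2  ⇒  (0, 1, 0, 22/3, -23/3)
     R3 -= -36/11·R2  ⇒  (0, 0, 0, 71, -80)
[4] R3 /= 71  ⇒  (0, 0, 0, 1, -80/71)
     R0 -= 24·R3  ⇒  (1, 0, 0, 0, 145/71)
     R1 -= 22/3·R3  ⇒  (0, 1, 0, 0, 127/213)
     R2 -= 62/3·R3  ⇒  (0, 0, 1, 0, -10/213)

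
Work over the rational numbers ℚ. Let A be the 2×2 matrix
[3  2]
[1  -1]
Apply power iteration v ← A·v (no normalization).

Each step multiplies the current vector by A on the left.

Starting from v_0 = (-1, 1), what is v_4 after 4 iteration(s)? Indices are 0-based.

v_0 = (-1, 1).
v_1 = A·v_0 = (-1, -2).
v_2 = A·v_1 = (-7, 1).
v_3 = A·v_2 = (-19, -8).
v_4 = A·v_3 = (-73, -11).

v_4 = (-73, -11)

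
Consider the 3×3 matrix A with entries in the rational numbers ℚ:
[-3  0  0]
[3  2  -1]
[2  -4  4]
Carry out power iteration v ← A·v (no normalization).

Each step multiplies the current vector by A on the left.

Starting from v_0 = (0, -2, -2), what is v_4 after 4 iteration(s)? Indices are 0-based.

v_4 = (0, -80, 256)

v_0 = (0, -2, -2).
v_1 = A·v_0 = (0, -2, 0).
v_2 = A·v_1 = (0, -4, 8).
v_3 = A·v_2 = (0, -16, 48).
v_4 = A·v_3 = (0, -80, 256).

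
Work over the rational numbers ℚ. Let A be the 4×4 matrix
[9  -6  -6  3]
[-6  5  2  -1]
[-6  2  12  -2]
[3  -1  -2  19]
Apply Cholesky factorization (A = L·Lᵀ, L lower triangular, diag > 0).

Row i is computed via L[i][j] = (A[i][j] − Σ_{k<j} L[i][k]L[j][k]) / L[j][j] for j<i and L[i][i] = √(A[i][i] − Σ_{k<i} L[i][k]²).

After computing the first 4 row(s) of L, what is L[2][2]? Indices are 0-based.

L[2][2] = 2

Step 1: L[0][0] = √(9) = 3.
  L[1][0] = (-6) / L[0][0] = -2.
Step 2: L[1][1] = √(1) = 1.
  L[2][0] = (-6) / L[0][0] = -2.
  L[2][1] = (-2) / L[1][1] = -2.
Step 3: L[2][2] = √(4) = 2.
  L[3][0] = (3) / L[0][0] = 1.
  L[3][1] = (1) / L[1][1] = 1.
  L[3][2] = (2) / L[2][2] = 1.
Step 4: L[3][3] = √(16) = 4.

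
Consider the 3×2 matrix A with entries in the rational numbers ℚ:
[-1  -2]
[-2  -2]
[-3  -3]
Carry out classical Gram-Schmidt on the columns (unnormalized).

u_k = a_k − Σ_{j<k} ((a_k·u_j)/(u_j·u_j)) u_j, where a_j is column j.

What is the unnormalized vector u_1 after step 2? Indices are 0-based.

u_1 = (-13/14, 1/7, 3/14)

Step 1: u_0 = a_0 = (-1, -2, -3).
Step 2: u_1 = a_1 − (15/14)·u_0 = (-13/14, 1/7, 3/14).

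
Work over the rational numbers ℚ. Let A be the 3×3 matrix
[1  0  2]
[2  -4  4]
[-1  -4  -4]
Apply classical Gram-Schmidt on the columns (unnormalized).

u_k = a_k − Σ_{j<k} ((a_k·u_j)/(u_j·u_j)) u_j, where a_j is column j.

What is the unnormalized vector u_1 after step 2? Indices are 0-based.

u_1 = (2/3, -8/3, -14/3)

Step 1: u_0 = a_0 = (1, 2, -1).
Step 2: u_1 = a_1 − (-2/3)·u_0 = (2/3, -8/3, -14/3).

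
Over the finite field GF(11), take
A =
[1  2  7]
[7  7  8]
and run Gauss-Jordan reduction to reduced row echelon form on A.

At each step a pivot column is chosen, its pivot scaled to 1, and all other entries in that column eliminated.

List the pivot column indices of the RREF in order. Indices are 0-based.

step 1: normalize row 0 (÷1) = (1, 2, 7)
  row 1: subtract 7×row0 = (0, 4, 3)
step 2: normalize row 1 (÷4) = (0, 1, 9)
  row 0: subtract 2×row1 = (1, 0, 0)

pivot columns: 0, 1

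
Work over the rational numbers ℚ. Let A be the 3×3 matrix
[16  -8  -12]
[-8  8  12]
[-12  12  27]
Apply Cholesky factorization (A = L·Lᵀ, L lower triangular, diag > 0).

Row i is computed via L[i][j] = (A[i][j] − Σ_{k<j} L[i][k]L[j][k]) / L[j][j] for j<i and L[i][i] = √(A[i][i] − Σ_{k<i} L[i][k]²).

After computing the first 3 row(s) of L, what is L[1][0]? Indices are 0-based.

L[1][0] = -2

Step 1: L[0][0] = √(16) = 4.
  L[1][0] = (-8) / L[0][0] = -2.
Step 2: L[1][1] = √(4) = 2.
  L[2][0] = (-12) / L[0][0] = -3.
  L[2][1] = (6) / L[1][1] = 3.
Step 3: L[2][2] = √(9) = 3.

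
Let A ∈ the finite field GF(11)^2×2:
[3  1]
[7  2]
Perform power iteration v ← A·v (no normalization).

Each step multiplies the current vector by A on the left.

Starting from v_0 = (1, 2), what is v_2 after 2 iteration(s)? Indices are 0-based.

v_0 = (1, 2).
v_1 = A·v_0 = (5, 0).
v_2 = A·v_1 = (4, 2).

v_2 = (4, 2)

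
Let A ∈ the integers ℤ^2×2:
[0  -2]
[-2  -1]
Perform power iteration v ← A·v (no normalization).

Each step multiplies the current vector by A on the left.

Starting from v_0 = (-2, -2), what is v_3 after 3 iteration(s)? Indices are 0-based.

v_3 = (28, 38)

v_0 = (-2, -2).
v_1 = A·v_0 = (4, 6).
v_2 = A·v_1 = (-12, -14).
v_3 = A·v_2 = (28, 38).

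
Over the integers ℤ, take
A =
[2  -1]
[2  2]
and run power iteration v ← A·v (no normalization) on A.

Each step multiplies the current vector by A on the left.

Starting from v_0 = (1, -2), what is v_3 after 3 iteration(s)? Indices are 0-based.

v_3 = (16, 28)

v_0 = (1, -2).
v_1 = A·v_0 = (4, -2).
v_2 = A·v_1 = (10, 4).
v_3 = A·v_2 = (16, 28).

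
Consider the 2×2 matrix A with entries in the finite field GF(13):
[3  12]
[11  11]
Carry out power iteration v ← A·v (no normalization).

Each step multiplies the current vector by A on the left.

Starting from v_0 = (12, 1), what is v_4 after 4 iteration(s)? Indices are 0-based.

v_0 = (12, 1).
v_1 = A·v_0 = (9, 0).
v_2 = A·v_1 = (1, 8).
v_3 = A·v_2 = (8, 8).
v_4 = A·v_3 = (3, 7).

v_4 = (3, 7)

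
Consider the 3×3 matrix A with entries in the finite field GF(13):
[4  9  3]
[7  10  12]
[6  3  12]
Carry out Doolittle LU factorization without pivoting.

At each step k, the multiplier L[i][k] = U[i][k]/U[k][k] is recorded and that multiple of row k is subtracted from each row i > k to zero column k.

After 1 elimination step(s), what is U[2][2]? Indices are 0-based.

k=0: U[0][0]=4
  eliminate (1,0): mult=5, new row 1: (0, 4, 10); set L[1][0]=5
  eliminate (2,0): mult=8, new row 2: (0, 9, 1); set L[2][0]=8

U[2][2] = 1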